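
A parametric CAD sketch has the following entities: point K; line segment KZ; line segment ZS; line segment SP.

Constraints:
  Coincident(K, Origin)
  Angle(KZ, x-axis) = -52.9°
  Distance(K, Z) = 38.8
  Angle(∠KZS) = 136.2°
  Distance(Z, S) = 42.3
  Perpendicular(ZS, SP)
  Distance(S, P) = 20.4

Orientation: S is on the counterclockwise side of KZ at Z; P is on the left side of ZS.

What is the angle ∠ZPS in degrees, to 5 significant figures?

64.253°

K is at the origin; KZ runs at -52.9° with length 38.8, so Z = 38.8·(cos -52.9°, sin -52.9°) = (23.404, -30.946). ∠KZS = 136.2°, so ZS runs at -52.9° + (180° − 136.2°) = -9.1000° from the x-axis; with |ZS| = 42.3, S = Z + 42.3·(cos -9.1000°, sin -9.1000°) = (65.172, -37.636). The perpendicularity gives SP at right angles to ZS; with |SP| = 20.4 on the left of ZS, P = S + 20.4·(0.15816, 0.98741) = (68.398, -17.493). Then cos ∠ZPS = PZ·PS / (|PZ||PS|), giving 64.253°.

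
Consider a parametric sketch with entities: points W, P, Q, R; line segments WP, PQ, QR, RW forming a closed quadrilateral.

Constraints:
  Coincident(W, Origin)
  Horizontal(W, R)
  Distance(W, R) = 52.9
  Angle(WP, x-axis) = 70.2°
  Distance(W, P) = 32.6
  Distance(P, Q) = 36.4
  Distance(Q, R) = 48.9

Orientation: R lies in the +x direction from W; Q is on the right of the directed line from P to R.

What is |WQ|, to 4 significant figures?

6.642

Checks: |PQ| = 36.40 ✓; |QR| = 48.90 ✓.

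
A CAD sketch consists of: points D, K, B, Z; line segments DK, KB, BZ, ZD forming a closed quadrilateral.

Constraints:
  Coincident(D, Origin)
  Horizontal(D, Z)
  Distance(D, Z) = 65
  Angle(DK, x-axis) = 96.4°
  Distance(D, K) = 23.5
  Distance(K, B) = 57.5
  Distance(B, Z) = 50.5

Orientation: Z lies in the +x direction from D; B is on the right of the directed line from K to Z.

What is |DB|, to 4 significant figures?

36.34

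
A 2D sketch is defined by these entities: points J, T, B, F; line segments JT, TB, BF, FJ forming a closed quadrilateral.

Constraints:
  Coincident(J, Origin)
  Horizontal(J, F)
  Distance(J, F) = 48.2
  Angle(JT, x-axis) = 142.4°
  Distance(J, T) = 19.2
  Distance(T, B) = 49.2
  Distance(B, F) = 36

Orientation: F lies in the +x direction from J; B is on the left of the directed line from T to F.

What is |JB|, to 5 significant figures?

43.205

J is at the origin; J and F share the same y with |JF| = 48.2 and F in +x, so F = (48.2, 0). JT runs at 142.4° with |JT| = 19.2, so T = (-15.212, 11.715). B is determined by |TB| = 49.2 and |BF| = 36.0 together: it lies at the intersection of circle(T, 49.2) and circle(F, 36.0). With |TF| = 64.485, the foot of the radical line on TF is 40.963 from T and the perpendicular offset is √(49.2² − 40.963²) = 27.253. Taking the left-of-TF solution: B = (30.020, 31.072).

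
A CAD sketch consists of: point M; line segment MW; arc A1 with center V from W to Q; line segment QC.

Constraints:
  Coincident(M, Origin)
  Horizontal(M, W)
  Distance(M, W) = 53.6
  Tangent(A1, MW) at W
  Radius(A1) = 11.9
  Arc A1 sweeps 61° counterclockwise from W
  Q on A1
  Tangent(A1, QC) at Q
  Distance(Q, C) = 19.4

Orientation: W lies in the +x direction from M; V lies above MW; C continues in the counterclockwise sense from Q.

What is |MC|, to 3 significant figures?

77.0

M is at the origin; MW is horizontal with |MW| = 53.6 and W on the +x side, so W = (53.6, 0.00). The tangent condition forces VW to be normal to MW, so V = W + (0, 11.9) = (53.6, 11.9). On A1, W sits at bearing -90° from V; a 61° counterclockwise sweep puts Q at bearing -29°, so Q = V + 11.9·(cos -29°, sin -29°) = (64.0, 6.13). Tangency of A1 to QC means the radius VQ is perpendicular to QC, so QC runs along (−sin -29°, cos -29°); with |QC| = 19.4, C = (73.4, 23.1). Then |MC| = |C − M| = 77.0.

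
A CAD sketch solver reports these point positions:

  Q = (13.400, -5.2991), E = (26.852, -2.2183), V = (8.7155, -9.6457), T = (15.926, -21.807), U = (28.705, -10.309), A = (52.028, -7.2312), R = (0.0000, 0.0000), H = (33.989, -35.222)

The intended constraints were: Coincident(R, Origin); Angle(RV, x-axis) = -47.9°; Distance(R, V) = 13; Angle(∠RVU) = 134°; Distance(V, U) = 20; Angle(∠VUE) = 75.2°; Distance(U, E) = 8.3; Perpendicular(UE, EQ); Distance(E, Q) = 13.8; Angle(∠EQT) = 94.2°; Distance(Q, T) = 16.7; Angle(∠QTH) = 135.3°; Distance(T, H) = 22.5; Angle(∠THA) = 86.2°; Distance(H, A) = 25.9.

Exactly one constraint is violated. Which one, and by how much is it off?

Distance(H, A) = 25.9 — off by 7.40.

R = (0.00, 0.00) ✓; RV at -47.90° ✓; |RV| = 13.00 ✓; ∠RVU = 134.0° ✓; |VU| = 20.00 ✓; ∠VUE = 75.20° ✓; |UE| = 8.300 ✓; ∠(UE, EQ) = 90.00° ✓; |EQ| = 13.80 ✓; ∠EQT = 94.20° ✓; |QT| = 16.70 ✓; ∠QTH = 135.3° ✓; |TH| = 22.50 ✓; ∠THA = 86.20° ✓; |HA| = 33.30 ✗.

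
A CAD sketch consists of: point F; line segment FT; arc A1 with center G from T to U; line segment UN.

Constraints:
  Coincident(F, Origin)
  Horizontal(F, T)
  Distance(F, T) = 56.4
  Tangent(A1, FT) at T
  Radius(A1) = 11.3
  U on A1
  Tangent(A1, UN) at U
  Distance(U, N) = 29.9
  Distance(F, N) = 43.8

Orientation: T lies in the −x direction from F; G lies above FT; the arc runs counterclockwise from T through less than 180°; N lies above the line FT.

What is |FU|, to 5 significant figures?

47.085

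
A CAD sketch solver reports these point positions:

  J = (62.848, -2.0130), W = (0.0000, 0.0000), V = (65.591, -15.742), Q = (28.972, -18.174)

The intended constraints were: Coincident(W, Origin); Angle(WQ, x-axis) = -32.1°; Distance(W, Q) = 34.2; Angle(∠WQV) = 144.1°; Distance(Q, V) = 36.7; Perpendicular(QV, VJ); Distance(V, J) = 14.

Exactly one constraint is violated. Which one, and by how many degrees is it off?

Perpendicular(QV, VJ) — off by 7.50°.

W = (0.00, 0.00) ✓; WQ at -32.10° ✓; |WQ| = 34.20 ✓; ∠WQV = 144.1° ✓; |QV| = 36.70 ✓; ∠(QV, VJ) = 97.50° ✗; |VJ| = 14.00 ✓.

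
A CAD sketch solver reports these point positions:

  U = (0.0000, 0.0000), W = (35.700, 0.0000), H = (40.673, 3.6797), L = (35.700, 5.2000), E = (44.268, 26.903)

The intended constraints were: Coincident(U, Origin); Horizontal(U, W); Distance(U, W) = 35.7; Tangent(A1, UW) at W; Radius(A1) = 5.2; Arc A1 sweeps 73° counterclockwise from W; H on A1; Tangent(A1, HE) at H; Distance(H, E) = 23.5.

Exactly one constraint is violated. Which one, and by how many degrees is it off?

Tangent(A1, HE) at H — off by 8.20°.

U = (0.00, 0.00) ✓; U.y = 0.00, W.y = 0.00 ✓; |UW| = 35.70 ✓; ∠(LW, WU) = 90.00° ✓; |LW| = 5.200 ✓; bearing(L→H) − bearing(L→W) = 73.00° ✓; |LH| = 5.200 ✓; ∠(LH, HE) = 81.80° ✗; |HE| = 23.50 ✓.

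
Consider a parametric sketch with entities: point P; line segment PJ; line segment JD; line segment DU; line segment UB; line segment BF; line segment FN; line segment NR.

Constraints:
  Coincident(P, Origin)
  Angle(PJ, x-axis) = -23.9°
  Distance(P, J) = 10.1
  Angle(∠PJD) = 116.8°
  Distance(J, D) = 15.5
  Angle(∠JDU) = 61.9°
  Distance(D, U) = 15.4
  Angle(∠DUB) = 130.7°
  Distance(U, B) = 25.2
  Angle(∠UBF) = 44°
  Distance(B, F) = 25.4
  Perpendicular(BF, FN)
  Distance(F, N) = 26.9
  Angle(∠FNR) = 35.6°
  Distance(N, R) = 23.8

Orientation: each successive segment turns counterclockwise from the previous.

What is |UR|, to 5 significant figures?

11.936

P is at the origin; PJ runs at -23.9° with length 10.1, so J = (9.2340, -4.0919). ∠PJD = 116.8° gives JD at 39.300° from the x-axis; with |JD| = 15.5, D = (21.228, 5.7255). ∠JDU = 61.9° gives DU at 157.40° from the x-axis; with |DU| = 15.4, U = (7.0111, 11.644). ∠DUB = 130.7° gives UB at -153.30° from the x-axis; with |UB| = 25.2, B = (-15.502, 0.32078). ∠UBF = 44.0° gives BF at -17.300° from the x-axis; with |BF| = 25.4, F = (8.7490, -7.2325). BF ⟂ FN, so FN runs at 72.700°; with |FN| = 26.9, N = (16.748, 18.451). ∠FNR = 35.6° gives NR at -142.90° from the x-axis; with |NR| = 23.8, R = (-2.2341, 4.0942). Then |UR| = |R − U| = 11.936.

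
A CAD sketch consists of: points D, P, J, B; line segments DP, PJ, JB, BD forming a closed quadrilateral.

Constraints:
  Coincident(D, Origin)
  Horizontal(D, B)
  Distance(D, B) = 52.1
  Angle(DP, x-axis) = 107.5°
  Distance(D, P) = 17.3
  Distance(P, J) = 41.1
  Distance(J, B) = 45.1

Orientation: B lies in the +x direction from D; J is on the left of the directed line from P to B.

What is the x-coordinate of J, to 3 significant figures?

29.3

Checks: |PJ| = 41.10 ✓; |JB| = 45.10 ✓.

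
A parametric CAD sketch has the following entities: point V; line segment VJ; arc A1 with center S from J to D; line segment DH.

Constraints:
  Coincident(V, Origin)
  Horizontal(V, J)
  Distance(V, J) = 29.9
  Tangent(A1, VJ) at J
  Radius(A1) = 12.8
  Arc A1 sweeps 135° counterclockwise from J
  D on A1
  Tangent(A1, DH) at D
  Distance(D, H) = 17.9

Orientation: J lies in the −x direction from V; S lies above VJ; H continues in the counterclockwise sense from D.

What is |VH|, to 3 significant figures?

48.1

V is at the origin; VJ is horizontal with |VJ| = 29.9 and J on the −x side, so J = (-29.9, 0.00). A1 meets VJ tangentially, so SJ is at right angles to VJ, so S = J + (0, 12.8) = (-29.9, 12.8). On A1, J sits at bearing -90° from S; a 135° counterclockwise sweep puts D at bearing 45°, so D = S + 12.8·(cos 45°, sin 45°) = (-20.8, 21.9). Since A1 is tangent to DH there, SD ⟂ DH, so DH runs along (−sin 45°, cos 45°); with |DH| = 17.9, H = (-33.5, 34.5). Then |VH| = |H − V| = 48.1.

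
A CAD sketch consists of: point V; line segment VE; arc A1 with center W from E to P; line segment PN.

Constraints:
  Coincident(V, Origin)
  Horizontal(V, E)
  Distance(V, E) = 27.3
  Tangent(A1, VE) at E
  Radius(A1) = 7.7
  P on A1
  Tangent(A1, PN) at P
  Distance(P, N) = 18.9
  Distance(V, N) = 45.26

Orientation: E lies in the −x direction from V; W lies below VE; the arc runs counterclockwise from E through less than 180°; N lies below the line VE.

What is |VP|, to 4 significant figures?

35.56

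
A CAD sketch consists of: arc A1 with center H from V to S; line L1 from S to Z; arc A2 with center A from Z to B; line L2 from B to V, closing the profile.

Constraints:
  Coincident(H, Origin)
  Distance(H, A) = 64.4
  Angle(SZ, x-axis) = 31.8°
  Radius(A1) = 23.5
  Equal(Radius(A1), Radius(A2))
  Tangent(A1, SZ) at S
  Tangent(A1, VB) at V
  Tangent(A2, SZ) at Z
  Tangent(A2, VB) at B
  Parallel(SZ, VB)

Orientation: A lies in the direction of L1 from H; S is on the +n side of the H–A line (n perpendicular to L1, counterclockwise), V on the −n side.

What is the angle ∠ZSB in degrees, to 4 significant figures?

36.12°

The slot axis is L1's direction at 31.8°, so u = (cos 31.8°, sin 31.8°) = (0.8499, 0.5270) and n = (−sin 31.8°, cos 31.8°) = (-0.5270, 0.8499). H is at the origin and A lies 64.4 along u from H, so A = 64.4·u = (54.73, 33.94). Tangency of A1 to both parallel lines with radius 23.5 puts S and V at H ± 23.5·n: S = (-12.38, 19.97), V = (12.38, -19.97). Equal radii place Z and B the same way about A: Z = A + 23.5·n = (42.35, 53.91), B = A − 23.5·n = (67.12, 13.96). Then cos ∠ZSB = SZ·SB / (|SZ||SB|), giving 36.12°.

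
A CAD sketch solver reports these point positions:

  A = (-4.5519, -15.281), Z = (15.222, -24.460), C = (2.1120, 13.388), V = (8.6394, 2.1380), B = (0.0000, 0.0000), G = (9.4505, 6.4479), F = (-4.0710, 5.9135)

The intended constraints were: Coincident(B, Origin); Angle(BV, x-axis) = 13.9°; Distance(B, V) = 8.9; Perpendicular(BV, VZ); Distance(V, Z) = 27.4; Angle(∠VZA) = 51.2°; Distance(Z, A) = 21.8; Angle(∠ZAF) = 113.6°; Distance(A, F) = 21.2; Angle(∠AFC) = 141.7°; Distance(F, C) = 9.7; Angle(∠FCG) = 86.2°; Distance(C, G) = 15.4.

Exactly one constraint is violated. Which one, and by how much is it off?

Distance(C, G) = 15.4 — off by 5.30.

B = (0.00, 0.00) ✓; BV at 13.90° ✓; |BV| = 8.900 ✓; ∠(BV, VZ) = 90.00° ✓; |VZ| = 27.40 ✓; ∠VZA = 51.20° ✓; |ZA| = 21.80 ✓; ∠ZAF = 113.6° ✓; |AF| = 21.20 ✓; ∠AFC = 141.7° ✓; |FC| = 9.700 ✓; ∠FCG = 86.20° ✓; |CG| = 10.10 ✗.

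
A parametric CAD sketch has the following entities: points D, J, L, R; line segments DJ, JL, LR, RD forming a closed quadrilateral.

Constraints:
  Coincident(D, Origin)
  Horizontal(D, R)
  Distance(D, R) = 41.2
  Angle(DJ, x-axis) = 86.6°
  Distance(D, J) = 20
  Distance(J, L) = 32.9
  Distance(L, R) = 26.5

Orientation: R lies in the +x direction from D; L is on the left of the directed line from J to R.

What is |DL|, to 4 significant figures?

42.15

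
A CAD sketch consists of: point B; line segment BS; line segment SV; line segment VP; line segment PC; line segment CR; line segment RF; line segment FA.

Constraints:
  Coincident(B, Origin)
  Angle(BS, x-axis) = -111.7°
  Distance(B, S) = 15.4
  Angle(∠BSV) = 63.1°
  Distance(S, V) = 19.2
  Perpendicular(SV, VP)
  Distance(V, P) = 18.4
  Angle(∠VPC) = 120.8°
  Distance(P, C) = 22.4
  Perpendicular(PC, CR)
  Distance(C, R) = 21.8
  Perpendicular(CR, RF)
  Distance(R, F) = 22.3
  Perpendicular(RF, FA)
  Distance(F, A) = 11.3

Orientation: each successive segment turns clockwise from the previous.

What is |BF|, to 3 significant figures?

14.0

B is at the origin; BS runs at -111.7° with length 15.4, so S = (-5.69, -14.3). ∠BSV = 63.1° gives SV at 131° from the x-axis; with |SV| = 19.2, V = (-18.4, 0.0935). The perpendicularity gives VP at right angles to SV, so VP runs at 41.4°; with |VP| = 18.4, P = (-4.59, 12.3). ∠VPC = 120.8° gives PC at -17.8° from the x-axis; with |PC| = 22.4, C = (16.7, 5.41). PC ⟂ CR, so CR runs at -108°; with |CR| = 21.8, R = (10.1, -15.3). CR is perpendicular to RF, so RF runs at 162°; with |RF| = 22.3, F = (-11.2, -8.53). Then |BF| = |F − B| = 14.0.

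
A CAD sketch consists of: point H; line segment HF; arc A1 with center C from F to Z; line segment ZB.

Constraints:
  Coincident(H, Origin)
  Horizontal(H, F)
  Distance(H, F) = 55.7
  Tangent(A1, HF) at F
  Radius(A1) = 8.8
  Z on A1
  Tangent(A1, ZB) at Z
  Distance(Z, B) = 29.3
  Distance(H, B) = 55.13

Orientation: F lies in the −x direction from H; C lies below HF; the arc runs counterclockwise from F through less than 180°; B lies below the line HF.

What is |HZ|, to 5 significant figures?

63.807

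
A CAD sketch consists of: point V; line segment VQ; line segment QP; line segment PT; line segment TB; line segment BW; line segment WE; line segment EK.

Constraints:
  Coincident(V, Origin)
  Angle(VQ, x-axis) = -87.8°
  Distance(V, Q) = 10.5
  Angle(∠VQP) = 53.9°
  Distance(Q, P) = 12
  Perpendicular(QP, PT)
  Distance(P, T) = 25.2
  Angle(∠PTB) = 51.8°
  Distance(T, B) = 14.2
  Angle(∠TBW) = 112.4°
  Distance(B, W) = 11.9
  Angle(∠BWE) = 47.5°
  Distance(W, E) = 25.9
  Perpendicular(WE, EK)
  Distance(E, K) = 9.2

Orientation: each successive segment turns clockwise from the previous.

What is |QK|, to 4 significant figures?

33.33

∠BWE = 47.5° gives WE at 87.80° from the x-axis; with |WE| = 25.9, E = (0.7811, 21.79). The perpendicularity gives EK at right angles to WE, so EK runs at -2.200°; with |EK| = 9.2, K = (9.974, 21.44). Then |QK| = |K − Q| = 33.33.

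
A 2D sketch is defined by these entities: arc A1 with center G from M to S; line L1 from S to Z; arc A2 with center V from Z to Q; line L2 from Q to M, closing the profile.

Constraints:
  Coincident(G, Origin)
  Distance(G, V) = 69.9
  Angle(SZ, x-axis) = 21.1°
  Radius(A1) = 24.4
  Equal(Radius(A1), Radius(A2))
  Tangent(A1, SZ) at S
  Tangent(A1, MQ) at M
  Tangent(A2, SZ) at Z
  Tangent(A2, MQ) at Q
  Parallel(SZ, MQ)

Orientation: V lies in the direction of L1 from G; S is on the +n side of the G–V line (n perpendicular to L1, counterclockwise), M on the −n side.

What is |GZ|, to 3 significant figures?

74.0

Tangency of A1 to both parallel lines with radius 24.4 puts S and M at G ± 24.4·n: S = (-8.78, 22.8), M = (8.78, -22.8). Equal radii place Z and Q the same way about V: Z = V + 24.4·n = (56.4, 47.9), Q = V − 24.4·n = (74.0, 2.40). Then |GZ| = |Z − G| = 74.0.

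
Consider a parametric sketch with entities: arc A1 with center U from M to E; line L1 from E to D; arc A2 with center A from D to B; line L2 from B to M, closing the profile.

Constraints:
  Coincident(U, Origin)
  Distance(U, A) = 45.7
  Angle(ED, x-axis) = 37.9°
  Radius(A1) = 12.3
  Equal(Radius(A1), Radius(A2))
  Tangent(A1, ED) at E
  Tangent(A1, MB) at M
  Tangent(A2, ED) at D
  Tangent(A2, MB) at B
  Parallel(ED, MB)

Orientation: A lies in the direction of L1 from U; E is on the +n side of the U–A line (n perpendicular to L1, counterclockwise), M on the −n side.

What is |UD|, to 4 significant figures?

47.33

Tangency of A1 to both parallel lines with radius 12.3 puts E and M at U ± 12.3·n: E = (-7.556, 9.706), M = (7.556, -9.706). Equal radii place D and B the same way about A: D = A + 12.3·n = (28.51, 37.78), B = A − 12.3·n = (43.62, 18.37). Then |UD| = |D − U| = 47.33.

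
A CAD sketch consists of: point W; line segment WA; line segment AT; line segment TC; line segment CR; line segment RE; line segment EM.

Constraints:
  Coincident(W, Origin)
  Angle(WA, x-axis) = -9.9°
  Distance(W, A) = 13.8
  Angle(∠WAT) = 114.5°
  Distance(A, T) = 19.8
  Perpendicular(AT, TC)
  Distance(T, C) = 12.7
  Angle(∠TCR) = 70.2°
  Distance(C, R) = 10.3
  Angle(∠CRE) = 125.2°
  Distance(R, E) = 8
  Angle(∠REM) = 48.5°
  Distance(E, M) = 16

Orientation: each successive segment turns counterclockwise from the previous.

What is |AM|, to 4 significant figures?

23.93

W is at the origin; WA runs at -9.9° with length 13.8, so A = (13.59, -2.373). ∠WAT = 114.5° gives AT at 55.60° from the x-axis; with |AT| = 19.8, T = (24.78, 13.96). AT is perpendicular to TC, so TC runs at 145.6°; with |TC| = 12.7, C = (14.30, 21.14). ∠TCR = 70.2° gives CR at -104.6° from the x-axis; with |CR| = 10.3, R = (11.71, 11.17). ∠CRE = 125.2° gives RE at -49.80° from the x-axis; with |RE| = 8.0, E = (16.87, 5.062). ∠REM = 48.5° gives EM at 81.70° from the x-axis; with |EM| = 16.0, M = (19.18, 20.89). Then |AM| = |M − A| = 23.93.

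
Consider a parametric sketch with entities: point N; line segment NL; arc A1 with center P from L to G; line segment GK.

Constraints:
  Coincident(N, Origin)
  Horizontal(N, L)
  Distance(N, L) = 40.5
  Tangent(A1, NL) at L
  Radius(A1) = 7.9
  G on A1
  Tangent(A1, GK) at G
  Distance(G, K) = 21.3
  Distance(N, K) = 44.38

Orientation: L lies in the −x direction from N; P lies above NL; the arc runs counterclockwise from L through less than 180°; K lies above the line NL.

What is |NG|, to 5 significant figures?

33.602

Checks: |PG| = 7.900 ✓; ∠(PG, GK) = 90.00° ✓; |GK| = 21.30 ✓; |NK| = 44.38 ✓.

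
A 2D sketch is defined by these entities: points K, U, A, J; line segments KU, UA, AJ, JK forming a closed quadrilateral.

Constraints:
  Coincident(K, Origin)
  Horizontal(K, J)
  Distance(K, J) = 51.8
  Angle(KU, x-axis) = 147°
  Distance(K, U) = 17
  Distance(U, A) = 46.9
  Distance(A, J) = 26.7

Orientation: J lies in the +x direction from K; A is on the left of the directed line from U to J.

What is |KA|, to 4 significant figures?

36.48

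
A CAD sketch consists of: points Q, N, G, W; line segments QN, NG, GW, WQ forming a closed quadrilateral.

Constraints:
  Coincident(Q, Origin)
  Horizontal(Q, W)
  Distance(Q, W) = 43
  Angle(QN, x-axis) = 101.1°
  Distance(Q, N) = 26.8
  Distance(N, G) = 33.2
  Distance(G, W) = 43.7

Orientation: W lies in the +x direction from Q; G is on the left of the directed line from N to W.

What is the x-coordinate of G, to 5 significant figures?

25.135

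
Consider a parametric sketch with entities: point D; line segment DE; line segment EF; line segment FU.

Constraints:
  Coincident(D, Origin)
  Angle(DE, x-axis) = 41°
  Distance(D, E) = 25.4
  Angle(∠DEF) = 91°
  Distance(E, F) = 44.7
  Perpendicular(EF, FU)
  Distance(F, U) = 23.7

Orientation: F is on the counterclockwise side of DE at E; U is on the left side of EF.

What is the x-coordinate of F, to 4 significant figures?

-9.563

D is at the origin; DE runs at 41.0° with length 25.4, so E = 25.4·(cos 41.0°, sin 41.0°) = (19.17, 16.66). ∠DEF = 91.0°, so EF runs at 41.0° + (180° − 91.0°) = 130.0° from the x-axis; with |EF| = 44.7, F = E + 44.7·(cos 130.0°, sin 130.0°) = (-9.563, 50.91). So F.x = -9.563.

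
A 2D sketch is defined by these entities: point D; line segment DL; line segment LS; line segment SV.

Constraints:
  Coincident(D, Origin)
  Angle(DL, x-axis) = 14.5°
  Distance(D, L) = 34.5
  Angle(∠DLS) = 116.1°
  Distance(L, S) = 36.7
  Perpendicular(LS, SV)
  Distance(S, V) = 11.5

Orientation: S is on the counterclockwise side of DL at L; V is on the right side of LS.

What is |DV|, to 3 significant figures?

67.1

D is at the origin; DL runs at 14.5° with length 34.5, so L = 34.5·(cos 14.5°, sin 14.5°) = (33.4, 8.64). ∠DLS = 116.1°, so LS runs at 14.5° + (180° − 116.1°) = 78.4° from the x-axis; with |LS| = 36.7, S = L + 36.7·(cos 78.4°, sin 78.4°) = (40.8, 44.6). LS is perpendicular to SV; with |SV| = 11.5 on the right of LS, V = S + 11.5·(0.980, -0.201) = (52.0, 42.3). Then |DV| = |V − D| = 67.1.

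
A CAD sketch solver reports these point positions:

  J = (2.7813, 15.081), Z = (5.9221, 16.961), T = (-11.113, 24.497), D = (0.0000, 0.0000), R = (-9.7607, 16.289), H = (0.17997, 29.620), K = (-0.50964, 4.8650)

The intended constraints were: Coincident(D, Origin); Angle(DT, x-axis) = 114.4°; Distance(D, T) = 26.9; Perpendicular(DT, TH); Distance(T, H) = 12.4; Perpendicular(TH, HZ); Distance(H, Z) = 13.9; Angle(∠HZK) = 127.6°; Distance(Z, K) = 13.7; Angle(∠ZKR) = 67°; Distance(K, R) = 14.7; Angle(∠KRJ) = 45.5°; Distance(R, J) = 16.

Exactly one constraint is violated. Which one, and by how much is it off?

Distance(R, J) = 16 — off by 3.40.

D = (0.00, 0.00) ✓; DT at 114.4° ✓; |DT| = 26.90 ✓; ∠(DT, TH) = 90.00° ✓; |TH| = 12.40 ✓; ∠(TH, HZ) = 90.00° ✓; |HZ| = 13.90 ✓; ∠HZK = 127.6° ✓; |ZK| = 13.70 ✓; ∠ZKR = 67.00° ✓; |KR| = 14.70 ✓; ∠KRJ = 45.50° ✓; |RJ| = 12.60 ✗.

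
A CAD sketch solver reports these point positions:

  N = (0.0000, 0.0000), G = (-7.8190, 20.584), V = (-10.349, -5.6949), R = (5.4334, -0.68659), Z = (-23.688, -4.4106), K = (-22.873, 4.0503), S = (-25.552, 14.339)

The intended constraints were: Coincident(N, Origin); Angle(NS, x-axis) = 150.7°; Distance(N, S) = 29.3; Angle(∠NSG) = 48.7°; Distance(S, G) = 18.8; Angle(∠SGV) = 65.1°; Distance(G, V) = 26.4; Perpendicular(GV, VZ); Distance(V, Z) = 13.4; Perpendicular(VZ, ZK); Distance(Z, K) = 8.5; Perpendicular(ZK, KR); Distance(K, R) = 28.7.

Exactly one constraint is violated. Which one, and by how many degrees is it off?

Perpendicular(ZK, KR) — off by 4.00°.

N = (0.00, 0.00) ✓; NS at 150.7° ✓; |NS| = 29.30 ✓; ∠NSG = 48.70° ✓; |SG| = 18.80 ✓; ∠SGV = 65.10° ✓; |GV| = 26.40 ✓; ∠(GV, VZ) = 90.00° ✓; |VZ| = 13.40 ✓; ∠(VZ, ZK) = 90.00° ✓; |ZK| = 8.500 ✓; ∠(ZK, KR) = 94.00° ✗; |KR| = 28.70 ✓.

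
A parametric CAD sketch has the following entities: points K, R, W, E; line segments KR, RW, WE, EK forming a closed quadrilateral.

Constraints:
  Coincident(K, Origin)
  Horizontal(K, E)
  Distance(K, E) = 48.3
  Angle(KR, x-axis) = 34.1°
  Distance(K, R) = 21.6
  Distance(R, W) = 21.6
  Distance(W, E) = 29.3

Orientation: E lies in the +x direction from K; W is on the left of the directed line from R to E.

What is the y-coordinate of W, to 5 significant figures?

25.867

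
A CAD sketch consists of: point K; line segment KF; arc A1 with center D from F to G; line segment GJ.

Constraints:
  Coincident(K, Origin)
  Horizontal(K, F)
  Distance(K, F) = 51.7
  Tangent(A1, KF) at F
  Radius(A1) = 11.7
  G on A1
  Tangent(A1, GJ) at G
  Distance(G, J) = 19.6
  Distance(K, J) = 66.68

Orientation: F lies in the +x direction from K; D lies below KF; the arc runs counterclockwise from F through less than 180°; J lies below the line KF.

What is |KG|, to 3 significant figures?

47.9

Checks: |DG| = 11.70 ✓; ∠(DG, GJ) = 90.00° ✓; |GJ| = 19.60 ✓; |KJ| = 66.68 ✓.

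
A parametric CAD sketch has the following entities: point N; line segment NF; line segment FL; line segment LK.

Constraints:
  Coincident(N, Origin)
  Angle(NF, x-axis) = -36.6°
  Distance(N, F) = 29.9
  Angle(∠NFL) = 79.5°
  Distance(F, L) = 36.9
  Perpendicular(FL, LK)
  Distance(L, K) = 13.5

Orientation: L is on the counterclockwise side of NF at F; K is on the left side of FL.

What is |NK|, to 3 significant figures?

35.2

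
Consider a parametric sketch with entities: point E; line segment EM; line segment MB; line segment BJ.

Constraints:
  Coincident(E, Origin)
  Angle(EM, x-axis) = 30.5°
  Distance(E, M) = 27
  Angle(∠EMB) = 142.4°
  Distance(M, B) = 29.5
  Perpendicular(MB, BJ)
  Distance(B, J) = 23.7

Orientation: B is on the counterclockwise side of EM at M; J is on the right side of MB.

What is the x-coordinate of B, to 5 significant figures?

34.267

E is at the origin; EM runs at 30.5° with length 27.0, so M = 27.0·(cos 30.5°, sin 30.5°) = (23.264, 13.704). ∠EMB = 142.4°, so MB runs at 30.5° + (180° − 142.4°) = 68.100° from the x-axis; with |MB| = 29.5, B = M + 29.5·(cos 68.100°, sin 68.100°) = (34.267, 41.075). So B.x = 34.267.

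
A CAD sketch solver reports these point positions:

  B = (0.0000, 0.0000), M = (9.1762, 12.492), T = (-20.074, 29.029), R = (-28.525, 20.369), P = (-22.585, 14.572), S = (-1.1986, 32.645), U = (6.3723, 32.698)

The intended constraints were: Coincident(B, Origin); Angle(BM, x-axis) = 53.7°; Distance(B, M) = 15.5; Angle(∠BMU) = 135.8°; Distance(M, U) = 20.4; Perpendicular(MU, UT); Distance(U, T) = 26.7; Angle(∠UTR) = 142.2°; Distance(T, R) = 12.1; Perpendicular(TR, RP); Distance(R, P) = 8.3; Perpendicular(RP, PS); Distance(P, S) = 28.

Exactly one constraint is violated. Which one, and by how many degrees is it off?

Perpendicular(RP, PS) — off by 5.50°.

B = (0.00, 0.00) ✓; BM at 53.70° ✓; |BM| = 15.50 ✓; ∠BMU = 135.8° ✓; |MU| = 20.40 ✓; ∠(MU, UT) = 90.00° ✓; |UT| = 26.70 ✓; ∠UTR = 142.2° ✓; |TR| = 12.10 ✓; ∠(TR, RP) = 90.00° ✓; |RP| = 8.300 ✓; ∠(RP, PS) = 84.50° ✗; |PS| = 28.00 ✓.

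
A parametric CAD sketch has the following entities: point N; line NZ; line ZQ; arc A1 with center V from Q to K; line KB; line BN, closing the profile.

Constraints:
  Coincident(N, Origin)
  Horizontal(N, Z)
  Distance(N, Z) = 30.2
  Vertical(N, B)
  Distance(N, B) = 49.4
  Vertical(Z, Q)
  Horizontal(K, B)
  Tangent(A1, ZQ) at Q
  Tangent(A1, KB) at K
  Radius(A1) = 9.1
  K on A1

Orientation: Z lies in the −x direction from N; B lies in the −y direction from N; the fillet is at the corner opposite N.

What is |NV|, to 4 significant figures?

45.49

N and B share the same x with |NB| = 49.4 and B on the −y side, so B = (0.000, -49.40). The virtual corner opposite N is at (-30.20, -49.40). The tangent condition forces VQ to be normal to ZQ and tangency of A1 to KB means the radius VK is perpendicular to KB, with radius 9.1, so the center V sits 9.1 in from both sides at V = (-21.10, -40.30). Then |NV| = |V − N| = 45.49.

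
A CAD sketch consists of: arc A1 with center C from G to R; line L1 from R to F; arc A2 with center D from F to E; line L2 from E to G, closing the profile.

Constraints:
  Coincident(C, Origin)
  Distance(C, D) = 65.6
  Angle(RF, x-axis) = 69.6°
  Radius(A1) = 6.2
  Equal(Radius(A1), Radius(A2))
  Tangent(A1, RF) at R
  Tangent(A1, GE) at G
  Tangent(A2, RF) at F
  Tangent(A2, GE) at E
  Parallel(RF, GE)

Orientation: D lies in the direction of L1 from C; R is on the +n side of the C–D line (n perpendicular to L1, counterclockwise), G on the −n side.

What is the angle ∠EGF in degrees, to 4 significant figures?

10.70°

Tangency of A1 to both parallel lines with radius 6.2 puts R and G at C ± 6.2·n: R = (-5.811, 2.161), G = (5.811, -2.161). Equal radii place F and E the same way about D: F = D + 6.2·n = (17.06, 63.65), E = D − 6.2·n = (28.68, 59.32). Then cos ∠EGF = GE·GF / (|GE||GF|), giving 10.70°.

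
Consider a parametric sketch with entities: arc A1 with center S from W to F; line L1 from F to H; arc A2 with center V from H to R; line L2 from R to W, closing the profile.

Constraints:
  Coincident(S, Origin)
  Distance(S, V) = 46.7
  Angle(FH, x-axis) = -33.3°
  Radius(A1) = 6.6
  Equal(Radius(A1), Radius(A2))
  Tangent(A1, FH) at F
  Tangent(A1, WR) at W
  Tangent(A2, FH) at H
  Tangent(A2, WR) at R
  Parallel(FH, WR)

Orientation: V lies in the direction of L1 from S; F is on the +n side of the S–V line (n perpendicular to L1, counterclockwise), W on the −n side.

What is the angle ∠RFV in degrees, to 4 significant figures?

7.739°

Tangency of A1 to both parallel lines with radius 6.6 puts F and W at S ± 6.6·n: F = (3.624, 5.516), W = (-3.624, -5.516). Equal radii place H and R the same way about V: H = V + 6.6·n = (42.66, -20.12), R = V − 6.6·n = (35.41, -31.16). Then cos ∠RFV = FR·FV / (|FR||FV|), giving 7.739°.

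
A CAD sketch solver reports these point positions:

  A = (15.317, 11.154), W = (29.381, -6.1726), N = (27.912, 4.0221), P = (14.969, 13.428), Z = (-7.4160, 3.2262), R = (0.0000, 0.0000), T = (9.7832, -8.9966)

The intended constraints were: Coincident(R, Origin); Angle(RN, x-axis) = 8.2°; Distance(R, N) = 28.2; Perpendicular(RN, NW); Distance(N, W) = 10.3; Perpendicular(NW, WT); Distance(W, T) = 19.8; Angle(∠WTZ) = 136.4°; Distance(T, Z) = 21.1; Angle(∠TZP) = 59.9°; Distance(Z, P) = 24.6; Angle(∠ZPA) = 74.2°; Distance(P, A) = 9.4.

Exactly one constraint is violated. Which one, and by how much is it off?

Distance(P, A) = 9.4 — off by 7.10.

R = (0.00, 0.00) ✓; RN at 8.200° ✓; |RN| = 28.20 ✓; ∠(RN, NW) = 90.00° ✓; |NW| = 10.30 ✓; ∠(NW, WT) = 90.00° ✓; |WT| = 19.80 ✓; ∠WTZ = 136.4° ✓; |TZ| = 21.10 ✓; ∠TZP = 59.90° ✓; |ZP| = 24.60 ✓; ∠ZPA = 74.20° ✓; |PA| = 2.300 ✗.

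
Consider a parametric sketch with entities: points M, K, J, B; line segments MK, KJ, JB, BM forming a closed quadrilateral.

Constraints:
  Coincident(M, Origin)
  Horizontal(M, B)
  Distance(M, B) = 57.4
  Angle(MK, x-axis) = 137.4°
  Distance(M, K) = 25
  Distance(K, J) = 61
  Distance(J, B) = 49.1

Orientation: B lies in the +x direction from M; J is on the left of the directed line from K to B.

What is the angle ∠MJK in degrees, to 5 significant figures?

24.150°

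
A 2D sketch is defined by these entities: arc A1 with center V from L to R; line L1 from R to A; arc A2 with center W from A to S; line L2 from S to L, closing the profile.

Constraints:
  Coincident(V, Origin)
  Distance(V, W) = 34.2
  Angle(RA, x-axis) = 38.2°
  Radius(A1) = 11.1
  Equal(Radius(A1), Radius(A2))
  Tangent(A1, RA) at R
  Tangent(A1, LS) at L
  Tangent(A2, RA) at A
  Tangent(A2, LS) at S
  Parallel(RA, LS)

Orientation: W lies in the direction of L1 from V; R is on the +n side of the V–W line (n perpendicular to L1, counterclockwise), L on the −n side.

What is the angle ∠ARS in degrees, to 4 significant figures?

32.99°

The slot axis is L1's direction at 38.2°, so u = (cos 38.2°, sin 38.2°) = (0.7859, 0.6184) and n = (−sin 38.2°, cos 38.2°) = (-0.6184, 0.7859). V is at the origin and W lies 34.2 along u from V, so W = 34.2·u = (26.88, 21.15). Tangency of A1 to both parallel lines with radius 11.1 puts R and L at V ± 11.1·n: R = (-6.864, 8.723), L = (6.864, -8.723). Equal radii place A and S the same way about W: A = W + 11.1·n = (20.01, 29.87), S = W − 11.1·n = (33.74, 12.43). Then cos ∠ARS = RA·RS / (|RA||RS|), giving 32.99°.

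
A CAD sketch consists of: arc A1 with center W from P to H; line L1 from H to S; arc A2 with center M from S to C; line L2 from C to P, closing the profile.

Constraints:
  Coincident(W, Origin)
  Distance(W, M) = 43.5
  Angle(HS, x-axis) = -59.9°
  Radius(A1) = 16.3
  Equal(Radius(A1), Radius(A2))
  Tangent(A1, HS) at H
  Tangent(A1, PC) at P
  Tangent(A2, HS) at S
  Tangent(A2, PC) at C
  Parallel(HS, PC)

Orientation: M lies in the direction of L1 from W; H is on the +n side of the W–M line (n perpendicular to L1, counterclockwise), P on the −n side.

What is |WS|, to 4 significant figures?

46.45

The slot axis is L1's direction at -59.9°, so u = (cos -59.9°, sin -59.9°) = (0.5015, -0.8652) and n = (−sin -59.9°, cos -59.9°) = (0.8652, 0.5015). W is at the origin and M lies 43.5 along u from W, so M = 43.5·u = (21.82, -37.63). Tangency of A1 to both parallel lines with radius 16.3 puts H and P at W ± 16.3·n: H = (14.10, 8.175), P = (-14.10, -8.175). Equal radii place S and C the same way about M: S = M + 16.3·n = (35.92, -29.46), C = M − 16.3·n = (7.714, -45.81). Then |WS| = |S − W| = 46.45.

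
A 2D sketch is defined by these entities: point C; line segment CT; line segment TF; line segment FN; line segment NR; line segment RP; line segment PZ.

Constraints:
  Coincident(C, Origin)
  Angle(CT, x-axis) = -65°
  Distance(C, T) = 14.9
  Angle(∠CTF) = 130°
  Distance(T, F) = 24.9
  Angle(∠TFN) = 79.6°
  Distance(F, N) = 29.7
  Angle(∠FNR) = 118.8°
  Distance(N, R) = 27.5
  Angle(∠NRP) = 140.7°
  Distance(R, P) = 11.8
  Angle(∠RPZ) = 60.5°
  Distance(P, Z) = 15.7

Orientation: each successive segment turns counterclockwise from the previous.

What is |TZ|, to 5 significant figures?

24.302

C is at the origin; CT runs at -65.0° with length 14.9, so T = (6.2970, -13.504). ∠CTF = 130.0° gives TF at -15.000° from the x-axis; with |TF| = 24.9, F = (30.349, -19.949). ∠TFN = 79.6° gives FN at 85.400° from the x-axis; with |FN| = 29.7, N = (32.730, 9.6558). ∠FNR = 118.8° gives NR at 146.60° from the x-axis; with |NR| = 27.5, R = (9.7722, 24.794). ∠NRP = 140.7° gives RP at -174.10° from the x-axis; with |RP| = 11.8, P = (-1.9653, 23.581). ∠RPZ = 60.5° gives PZ at -54.600° from the x-axis; with |PZ| = 15.7, Z = (7.1294, 10.784). Then |TZ| = |Z − T| = 24.302.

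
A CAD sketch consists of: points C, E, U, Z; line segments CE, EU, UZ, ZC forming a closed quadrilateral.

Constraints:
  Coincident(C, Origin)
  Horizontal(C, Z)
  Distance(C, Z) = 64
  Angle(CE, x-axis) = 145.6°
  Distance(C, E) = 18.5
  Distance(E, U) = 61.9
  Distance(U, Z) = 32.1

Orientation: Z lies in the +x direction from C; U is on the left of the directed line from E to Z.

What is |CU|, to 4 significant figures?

51.58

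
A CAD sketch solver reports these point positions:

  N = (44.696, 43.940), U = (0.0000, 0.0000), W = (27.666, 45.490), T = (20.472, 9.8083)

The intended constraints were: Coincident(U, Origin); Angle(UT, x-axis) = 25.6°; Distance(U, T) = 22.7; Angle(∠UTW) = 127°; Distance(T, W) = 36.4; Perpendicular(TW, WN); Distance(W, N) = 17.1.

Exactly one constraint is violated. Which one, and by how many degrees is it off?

Perpendicular(TW, WN) — off by 6.20°.

U = (0.00, 0.00) ✓; UT at 25.60° ✓; |UT| = 22.70 ✓; ∠UTW = 127.0° ✓; |TW| = 36.40 ✓; ∠(TW, WN) = 83.80° ✗; |WN| = 17.10 ✓.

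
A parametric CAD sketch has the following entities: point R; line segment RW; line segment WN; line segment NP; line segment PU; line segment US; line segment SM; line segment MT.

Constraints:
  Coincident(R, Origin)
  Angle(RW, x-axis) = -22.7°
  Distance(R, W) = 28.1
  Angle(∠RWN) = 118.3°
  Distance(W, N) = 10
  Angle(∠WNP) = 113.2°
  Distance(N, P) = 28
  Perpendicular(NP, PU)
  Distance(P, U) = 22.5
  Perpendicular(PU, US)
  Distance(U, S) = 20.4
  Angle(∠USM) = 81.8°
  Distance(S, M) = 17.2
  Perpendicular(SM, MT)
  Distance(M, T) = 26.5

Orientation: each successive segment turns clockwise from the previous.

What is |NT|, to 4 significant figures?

37.44

R is at the origin; RW runs at -22.7° with length 28.1, so W = (25.92, -10.84). ∠RWN = 118.3° gives WN at -84.40° from the x-axis; with |WN| = 10.0, N = (26.90, -20.80). ∠WNP = 113.2° gives NP at -151.2° from the x-axis; with |NP| = 28.0, P = (2.363, -34.29). NP ⟂ PU, so PU runs at 118.8°; with |PU| = 22.5, U = (-8.477, -14.57). The perpendicularity gives US at right angles to PU, so US runs at 28.80°; with |US| = 20.4, S = (9.400, -4.741). ∠USM = 81.8° gives SM at -69.40° from the x-axis; with |SM| = 17.2, M = (15.45, -20.84). SM ⟂ MT, so MT runs at -159.4°; with |MT| = 26.5, T = (-9.354, -30.16). Then |NT| = |T − N| = 37.44.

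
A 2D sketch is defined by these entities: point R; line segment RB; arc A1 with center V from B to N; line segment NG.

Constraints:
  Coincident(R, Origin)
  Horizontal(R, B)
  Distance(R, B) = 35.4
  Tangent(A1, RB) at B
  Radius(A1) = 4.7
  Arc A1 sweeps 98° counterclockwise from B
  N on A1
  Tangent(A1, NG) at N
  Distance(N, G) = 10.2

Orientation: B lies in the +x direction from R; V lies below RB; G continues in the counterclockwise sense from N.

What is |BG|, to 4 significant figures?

15.79

R is at the origin; RB is horizontal with |RB| = 35.4 and B on the +x side, so B = (35.40, 0.000). Tangency of A1 to RB means the radius VB is perpendicular to RB, so V = B + (0, -4.7) = (35.40, -4.700). On A1, B sits at bearing 90° from V; a 98° counterclockwise sweep puts N at bearing 188°, so N = V + 4.7·(cos 188°, sin 188°) = (30.75, -5.354). A1 meets NG tangentially, so VN is at right angles to NG, so NG runs along (−sin 188°, cos 188°); with |NG| = 10.2, G = (32.17, -15.45). Then |BG| = |G − B| = 15.79.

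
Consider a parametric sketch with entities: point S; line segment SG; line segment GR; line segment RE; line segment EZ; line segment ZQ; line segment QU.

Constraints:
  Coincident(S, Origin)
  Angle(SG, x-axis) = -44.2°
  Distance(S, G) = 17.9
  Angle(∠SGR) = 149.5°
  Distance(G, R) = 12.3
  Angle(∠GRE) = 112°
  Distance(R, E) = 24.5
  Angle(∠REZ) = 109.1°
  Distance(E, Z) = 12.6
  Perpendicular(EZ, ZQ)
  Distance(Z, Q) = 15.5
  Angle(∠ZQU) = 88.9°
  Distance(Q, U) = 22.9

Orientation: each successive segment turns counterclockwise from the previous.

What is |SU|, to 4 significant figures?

35.05

EZ ⟂ ZQ, so ZQ runs at -144.8°; with |ZQ| = 15.5, Q = (19.15, 5.865). ∠ZQU = 88.9° gives QU at -53.70° from the x-axis; with |QU| = 22.9, U = (32.71, -12.59). Then |SU| = |U − S| = 35.05.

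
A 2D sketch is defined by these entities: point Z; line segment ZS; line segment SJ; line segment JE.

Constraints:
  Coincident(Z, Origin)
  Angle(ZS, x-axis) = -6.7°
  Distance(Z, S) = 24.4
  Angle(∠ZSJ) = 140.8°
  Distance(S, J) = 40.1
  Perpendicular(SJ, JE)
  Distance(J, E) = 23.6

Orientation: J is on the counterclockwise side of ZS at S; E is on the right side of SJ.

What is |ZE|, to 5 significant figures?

70.744

∠ZSJ = 140.8°, so SJ runs at -6.7° + (180° − 140.8°) = 32.500° from the x-axis; with |SJ| = 40.1, J = S + 40.1·(cos 32.500°, sin 32.500°) = (58.053, 18.699). SJ ⟂ JE; with |JE| = 23.6 on the right of SJ, E = J + 23.6·(0.53730, -0.84339) = (70.734, -1.2051). Then |ZE| = |E − Z| = 70.744.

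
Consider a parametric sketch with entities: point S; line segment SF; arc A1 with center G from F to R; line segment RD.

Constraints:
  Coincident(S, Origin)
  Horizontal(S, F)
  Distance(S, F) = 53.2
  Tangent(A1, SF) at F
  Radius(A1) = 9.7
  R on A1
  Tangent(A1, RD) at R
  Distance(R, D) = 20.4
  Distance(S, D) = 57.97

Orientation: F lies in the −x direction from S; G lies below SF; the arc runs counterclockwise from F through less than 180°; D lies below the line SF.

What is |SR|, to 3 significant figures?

62.9

S is at the origin; SF is horizontal with |SF| = 53.2 and F on the −x side, so F = (-53.2, 0.00). A1 meets SF tangentially, so GF is at right angles to SF, so G = F + (0, -9.7) = (-53.2, -9.70). Since GR ⟂ RD (tangency), |GD| = √(9.7² + 20.4²) = 22.6 regardless of where R sits on A1. So D lies on both circle(S, 57.97) and circle(G, 22.6); the below-SF intersection is D = (-48.5, -31.8). R is the foot of the tangent from D: R = (-60.9, -15.6).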